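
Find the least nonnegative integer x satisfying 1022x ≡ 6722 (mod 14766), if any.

6436

gcd(14766, 1022) = 2  (14766 = 14·1022 + 458, 1022 = 2·458 + 106, 458 = 4·106 + 34, 106 = 3·34 + 4, 34 = 8·4 + 2, 4 = 2·2).
2 divides 6722, so solutions exist.
Back-substituting, 1022·(-3482) + 14766·(241) = 2.
So 1022·(-3482) ≡ 2 (mod 14766); multiply by 3361: x ≡ -11703002 (mod 7383).
Smallest nonnegative: x = -11703002 mod 7383 = 6436.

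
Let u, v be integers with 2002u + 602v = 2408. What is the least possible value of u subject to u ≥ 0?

0

gcd(2002, 602):
  2002 = 3·602 + 196
  602 = 3·196 + 14
  196 = 14·14
so gcd(2002, 602) = 14.
14 divides 2408, so solutions exist.
Back-substitute for Bézout coefficients:
  14 = 602 - 3·196
  ... = 2002·(-3) + 602·(10)
Scale by 2408/14 = 172: (u₀, v₀) = (-516, 1720).
General solution: u = -516 + 43t, v = 1720 - 143t for integer t.
u ≥ 0: smallest is -516 mod 43 = 0 (at t = 12), with v = 4.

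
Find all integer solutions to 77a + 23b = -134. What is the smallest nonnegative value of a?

gcd(77, 23):
  77 = 3×23 + 8
  23 = 2×8 + 7
  8 = 1×7 + 1
  7 = 7×1
so gcd(77, 23) = 1.
1 divides -134, so solutions exist.
Back-substitute for Bézout coefficients:
  1 = 8 - 1×7
  ... = 77×(3) + 23×(-10)
Scale by -134/1 = -134: (a₀, b₀) = (-402, 1340).
General solution: a = -402 + 23t, b = 1340 - 77t for integer t.
a ≥ 0: smallest is -402 mod 23 = 12 (at t = 18), with b = -46.

12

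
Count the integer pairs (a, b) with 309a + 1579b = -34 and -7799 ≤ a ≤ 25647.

21

gcd(1579, 309) = 1.
By Bézout, 309*(-511) + 1579*(100) = 1.
Particular solution: (5, -1).
General solution: a = 5 + 1579t, b = -1 - 309t for integer t.
-7799 ≤ 5 + 1579t ≤ 25647 gives t ∈ [-4, 16], which is 21 values.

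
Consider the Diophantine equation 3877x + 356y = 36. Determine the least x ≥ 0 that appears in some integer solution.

136

gcd(3877, 356):
  3877 = 10·356 + 317
  356 = 1·317 + 39
  317 = 8·39 + 5
  39 = 7·5 + 4
  5 = 1·4 + 1
  4 = 4·1
so gcd(3877, 356) = 1.
1 divides 36, so solutions exist.
Back-substitute for Bézout coefficients:
  1 = 5 - 1·4
  ... = 3877·(73) + 356·(-795)
Scale by 36/1 = 36: (x₀, y₀) = (2628, -28620).
General solution: x = 2628 + 356t, y = -28620 - 3877t for integer t.
x ≥ 0: smallest is 2628 mod 356 = 136 (at t = -7), with y = -1481.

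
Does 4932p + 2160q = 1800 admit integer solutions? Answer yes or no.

yes

gcd(4932, 2160) = 36.
36 divides 1800, so integer solutions exist.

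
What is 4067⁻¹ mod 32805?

27683

gcd(32805, 4067):
  32805 = 8·4067 + 269
  4067 = 15·269 + 32
  269 = 8·32 + 13
  32 = 2·13 + 6
  13 = 2·6 + 1
  6 = 6·1
so gcd(32805, 4067) = 1.
Back-substitute for Bézout coefficients:
  1 = 13 - 2·6
  ... = 4067·(-5122) + 32805·(635)
So 4067·-5122 ≡ 1 (mod 32805), and -5122 mod 32805 = 27683.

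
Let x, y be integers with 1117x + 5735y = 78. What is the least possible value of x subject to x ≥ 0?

gcd(5735, 1117):
  5735 = 5·1117 + 150
  1117 = 7·150 + 67
  150 = 2·67 + 16
  67 = 4·16 + 3
  16 = 5·3 + 1
  3 = 3·1
so gcd(5735, 1117) = 1.
1 divides 78, so solutions exist.
Back-substitute for Bézout coefficients:
  1 = 16 - 5·3
  ... = 1117·(-1797) + 5735·(350)
Scale by 78/1 = 78: (x₀, y₀) = (-140166, 27300).
General solution: x = -140166 + 5735t, y = 27300 - 1117t for integer t.
x ≥ 0: smallest is -140166 mod 5735 = 3209 (at t = 25), with y = -625.

3209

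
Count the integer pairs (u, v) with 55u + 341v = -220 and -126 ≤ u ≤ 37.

5

gcd(341, 55) = 11  (341 = 6×55 + 11, 55 = 5×11).
Back-substituting, 55×(-6) + 341×(1) = 11.
Scale by -20: particular solution (120, -20); reduce u mod 31: (27, -5).
General solution: u = 27 + 31t, v = -5 - 5t for integer t.
-126 ≤ 27 + 31t ≤ 37 gives t ∈ [-4, 0], which is 5 values.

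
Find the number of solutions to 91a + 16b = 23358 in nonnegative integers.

16

gcd(91, 16) = 1  (91 = 5×16 + 11, 16 = 1×11 + 5, 11 = 2×5 + 1, 5 = 5×1).
Back-substituting, 91×(3) + 16×(-17) = 1.
Scale by 23358: one solution is (70074, -397086). Reduce a mod 16: (10, 1403).
General: a = 10 + 16t, b = 1403 - 91t.
a ≥ 0 ⇒ t ≥ 0; b ≥ 0 ⇒ t ≤ 15. So t ∈ [0, 15]: 16 solutions.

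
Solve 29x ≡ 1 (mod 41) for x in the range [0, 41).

gcd(41, 29):
  41 = 1·29 + 12
  29 = 2·12 + 5
  12 = 2·5 + 2
  5 = 2·2 + 1
  2 = 2·1
so gcd(41, 29) = 1.
Back-substitute for Bézout coefficients:
  1 = 5 - 2·2
  ... = 29·(17) + 41·(-12)
So 29·17 ≡ 1 (mod 41), and 17 mod 41 = 17.

17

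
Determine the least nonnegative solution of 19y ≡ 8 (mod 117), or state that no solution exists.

gcd(117, 19):
  117 = 6*19 + 3
  19 = 6*3 + 1
  3 = 3*1
so gcd(117, 19) = 1.
1 divides 8, so solutions exist.
Back-substitute for Bézout coefficients:
  1 = 19 - 6*3
  ... = 19*(37) + 117*(-6)
So 19*(37) ≡ 1 (mod 117); multiply by 8: y ≡ 296 (mod 117).
Smallest nonnegative: y = 296 mod 117 = 62.

62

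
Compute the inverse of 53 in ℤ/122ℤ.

gcd(122, 53) = 1  (122 = 2×53 + 16, 53 = 3×16 + 5, 16 = 3×5 + 1, 5 = 5×1).
Back-substituting, 53×(-23) + 122×(10) = 1.
So 53×-23 ≡ 1 (mod 122), and -23 mod 122 = 99.

99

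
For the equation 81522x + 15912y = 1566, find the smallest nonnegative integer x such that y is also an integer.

163

gcd(81522, 15912):
  81522 = 5×15912 + 1962
  15912 = 8×1962 + 216
  1962 = 9×216 + 18
  216 = 12×18
so gcd(81522, 15912) = 18.
18 divides 1566, so solutions exist.
Back-substitute for Bézout coefficients:
  18 = 1962 - 9×216
  ... = 81522×(73) + 15912×(-374)
Scale by 1566/18 = 87: (x₀, y₀) = (6351, -32538).
General solution: x = 6351 + 884t, y = -32538 - 4529t for integer t.
x ≥ 0: smallest is 6351 mod 884 = 163 (at t = -7), with y = -835.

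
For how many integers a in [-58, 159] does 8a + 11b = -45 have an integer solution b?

20

gcd(11, 8):
  11 = 1×8 + 3
  8 = 2×3 + 2
  3 = 1×2 + 1
  2 = 2×1
so gcd(11, 8) = 1.
Back-substitute for Bézout coefficients:
  1 = 3 - 1×2
  ... = 8×(-4) + 11×(3)
Scale by -45: particular solution (180, -135); reduce a mod 11: (4, -7).
General solution: a = 4 + 11t, b = -7 - 8t for integer t.
-58 ≤ 4 + 11t ≤ 159 gives t ∈ [-5, 14], which is 20 values.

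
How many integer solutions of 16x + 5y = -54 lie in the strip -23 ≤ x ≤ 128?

gcd(16, 5):
  16 = 3×5 + 1
  5 = 5×1
so gcd(16, 5) = 1.
Back-substitute for Bézout coefficients:
  1 = 16 - 3×5
  ... = 16×(1) + 5×(-3)
Scale by -54: particular solution (-54, 162); reduce x mod 5: (1, -14).
General solution: x = 1 + 5t, y = -14 - 16t for integer t.
-23 ≤ 1 + 5t ≤ 128 gives t ∈ [-4, 25], which is 30 values.

30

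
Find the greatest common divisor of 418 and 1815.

gcd(1815, 418):
  1815 = 4·418 + 143
  418 = 2·143 + 132
  143 = 1·132 + 11
  132 = 12·11
so gcd(1815, 418) = 11.

11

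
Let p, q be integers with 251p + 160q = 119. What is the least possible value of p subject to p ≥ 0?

149

gcd(251, 160):
  251 = 1*160 + 91
  160 = 1*91 + 69
  91 = 1*69 + 22
  69 = 3*22 + 3
  22 = 7*3 + 1
  3 = 3*1
so gcd(251, 160) = 1.
1 divides 119, so solutions exist.
Back-substitute for Bézout coefficients:
  1 = 22 - 7*3
  ... = 251*(51) + 160*(-80)
Scale by 119/1 = 119: (p₀, q₀) = (6069, -9520).
General solution: p = 6069 + 160t, q = -9520 - 251t for integer t.
p ≥ 0: smallest is 6069 mod 160 = 149 (at t = -37), with q = -233.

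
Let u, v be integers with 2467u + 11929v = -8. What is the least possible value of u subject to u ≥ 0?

6934

gcd(11929, 2467):
  11929 = 4·2467 + 2061
  2467 = 1·2061 + 406
  2061 = 5·406 + 31
  406 = 13·31 + 3
  31 = 10·3 + 1
  3 = 3·1
so gcd(11929, 2467) = 1.
1 divides -8, so solutions exist.
Back-substitute for Bézout coefficients:
  1 = 31 - 10·3
  ... = 2467·(-3849) + 11929·(796)
Scale by -8/1 = -8: (u₀, v₀) = (30792, -6368).
General solution: u = 30792 + 11929t, v = -6368 - 2467t for integer t.
u ≥ 0: smallest is 30792 mod 11929 = 6934 (at t = -2), with v = -1434.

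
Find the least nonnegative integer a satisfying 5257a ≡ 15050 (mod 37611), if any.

gcd(37611, 5257):
  37611 = 7×5257 + 812
  5257 = 6×812 + 385
  812 = 2×385 + 42
  385 = 9×42 + 7
  42 = 6×7
so gcd(37611, 5257) = 7.
7 divides 15050, so solutions exist.
Back-substitute for Bézout coefficients:
  7 = 385 - 9×42
  ... = 5257×(880) + 37611×(-123)
So 5257×(880) ≡ 7 (mod 37611); multiply by 2150: a ≡ 1892000 (mod 5373).
Smallest nonnegative: a = 1892000 mod 5373 = 704.

704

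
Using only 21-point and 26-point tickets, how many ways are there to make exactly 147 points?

Need nonnegative integers with 21j + 26k = 147.
gcd(21, 26) = 1, and 21·(5) + 26·(-4) = 1.
So (j₀, k₀) = (735, -588); general j = 735 + 26t, k = -588 - 21t.
j ≥ 0 ⇒ t ≥ -28; k ≥ 0 ⇒ t ≤ -28. That's 1 value of t.

1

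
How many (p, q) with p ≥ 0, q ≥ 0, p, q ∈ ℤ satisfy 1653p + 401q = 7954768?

12

gcd(1653, 401) = 1  (1653 = 4×401 + 49, 401 = 8×49 + 9, 49 = 5×9 + 4, 9 = 2×4 + 1, 4 = 4×1).
Back-substituting, 1653×(-90) + 401×(371) = 1.
Scale by 7954768: one solution is (-715929120, 2951218928). Reduce p mod 401: (240, 18848).
General: p = 240 + 401t, q = 18848 - 1653t.
p ≥ 0 ⇒ t ≥ 0; q ≥ 0 ⇒ t ≤ 11. So t ∈ [0, 11]: 12 solutions.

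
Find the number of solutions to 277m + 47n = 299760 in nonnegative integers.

23

gcd(277, 47):
  277 = 5*47 + 42
  47 = 1*42 + 5
  42 = 8*5 + 2
  5 = 2*2 + 1
  2 = 2*1
so gcd(277, 47) = 1.
Back-substitute for Bézout coefficients:
  1 = 5 - 2*2
  ... = 277*(-19) + 47*(112)
Scale by 299760: one solution is (-5695440, 33573120). Reduce m mod 47: (20, 6260).
General: m = 20 + 47t, n = 6260 - 277t.
m ≥ 0 ⇒ t ≥ 0; n ≥ 0 ⇒ t ≤ 22. So t ∈ [0, 22]: 23 solutions.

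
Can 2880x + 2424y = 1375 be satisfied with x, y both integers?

gcd(2880, 2424):
  2880 = 1×2424 + 456
  2424 = 5×456 + 144
  456 = 3×144 + 24
  144 = 6×24
so gcd(2880, 2424) = 24.
24 does not divide 1375 (remainder 7), so no integer solutions.

no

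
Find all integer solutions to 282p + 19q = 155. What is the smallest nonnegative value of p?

18

gcd(282, 19) = 1  (282 = 14·19 + 16, 19 = 1·16 + 3, 16 = 5·3 + 1, 3 = 3·1).
1 divides 155, so solutions exist.
Back-substituting, 282·(6) + 19·(-89) = 1.
Scale by 155/1 = 155: (p₀, q₀) = (930, -13795).
General solution: p = 930 + 19t, q = -13795 - 282t for integer t.
p ≥ 0: smallest is 930 mod 19 = 18 (at t = -48), with q = -259.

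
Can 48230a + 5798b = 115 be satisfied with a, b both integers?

no

gcd(48230, 5798) = 26  (48230 = 8·5798 + 1846, 5798 = 3·1846 + 260, 1846 = 7·260 + 26, 260 = 10·26).
26 does not divide 115 (remainder 11), so no integer solutions.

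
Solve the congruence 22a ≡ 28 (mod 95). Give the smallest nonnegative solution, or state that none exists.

gcd(95, 22):
  95 = 4×22 + 7
  22 = 3×7 + 1
  7 = 7×1
so gcd(95, 22) = 1.
1 divides 28, so solutions exist.
Back-substitute for Bézout coefficients:
  1 = 22 - 3×7
  ... = 22×(13) + 95×(-3)
So 22×(13) ≡ 1 (mod 95); multiply by 28: a ≡ 364 (mod 95).
Smallest nonnegative: a = 364 mod 95 = 79.

79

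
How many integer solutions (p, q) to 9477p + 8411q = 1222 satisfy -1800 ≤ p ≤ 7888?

gcd(9477, 8411):
  9477 = 1*8411 + 1066
  8411 = 7*1066 + 949
  1066 = 1*949 + 117
  949 = 8*117 + 13
  117 = 9*13
so gcd(9477, 8411) = 13.
Back-substitute for Bézout coefficients:
  13 = 949 - 8*117
  ... = 9477*(-71) + 8411*(80)
Scale by 94: particular solution (-6674, 7520); reduce p mod 647: (443, -499).
General solution: p = 443 + 647t, q = -499 - 729t for integer t.
-1800 ≤ 443 + 647t ≤ 7888 gives t ∈ [-3, 11], which is 15 values.

15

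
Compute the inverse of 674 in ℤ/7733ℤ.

gcd(7733, 674) = 1  (7733 = 11·674 + 319, 674 = 2·319 + 36, 319 = 8·36 + 31, 36 = 1·31 + 5, 31 = 6·5 + 1, 5 = 5·1).
Back-substituting, 674·(-1503) + 7733·(131) = 1.
So 674·-1503 ≡ 1 (mod 7733), and -1503 mod 7733 = 6230.

6230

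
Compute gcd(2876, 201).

gcd(2876, 201):
  2876 = 14×201 + 62
  201 = 3×62 + 15
  62 = 4×15 + 2
  15 = 7×2 + 1
  2 = 2×1
so gcd(2876, 201) = 1.

1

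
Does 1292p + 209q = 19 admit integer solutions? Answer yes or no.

gcd(1292, 209):
  1292 = 6*209 + 38
  209 = 5*38 + 19
  38 = 2*19
so gcd(1292, 209) = 19.
19 divides 19, so integer solutions exist.

yes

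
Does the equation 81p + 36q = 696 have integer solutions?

gcd(81, 36) = 9  (81 = 2*36 + 9, 36 = 4*9).
9 does not divide 696 (remainder 3), so no integer solutions.

no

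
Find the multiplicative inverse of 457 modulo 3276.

gcd(3276, 457) = 1.
By Bézout, 457*(-1319) + 3276*(184) = 1.
So 457*-1319 ≡ 1 (mod 3276), and -1319 mod 3276 = 1957.

1957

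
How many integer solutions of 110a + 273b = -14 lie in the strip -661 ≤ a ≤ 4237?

18

gcd(273, 110):
  273 = 2×110 + 53
  110 = 2×53 + 4
  53 = 13×4 + 1
  4 = 4×1
so gcd(273, 110) = 1.
Back-substitute for Bézout coefficients:
  1 = 53 - 13×4
  ... = 110×(-67) + 273×(27)
Scale by -14: particular solution (938, -378); reduce a mod 273: (119, -48).
General solution: a = 119 + 273t, b = -48 - 110t for integer t.
-661 ≤ 119 + 273t ≤ 4237 gives t ∈ [-2, 15], which is 18 values.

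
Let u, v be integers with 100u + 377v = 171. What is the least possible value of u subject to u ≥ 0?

292

gcd(377, 100) = 1  (377 = 3×100 + 77, 100 = 1×77 + 23, 77 = 3×23 + 8, 23 = 2×8 + 7, 8 = 1×7 + 1, 7 = 7×1).
1 divides 171, so solutions exist.
Back-substituting, 100×(-49) + 377×(13) = 1.
Scale by 171/1 = 171: (u₀, v₀) = (-8379, 2223).
General solution: u = -8379 + 377t, v = 2223 - 100t for integer t.
u ≥ 0: smallest is -8379 mod 377 = 292 (at t = 23), with v = -77.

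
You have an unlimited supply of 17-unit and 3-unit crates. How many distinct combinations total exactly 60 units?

2

Need nonnegative integers with 17j + 3k = 60.
gcd(17, 3) = 1, and 17·(-1) + 3·(6) = 1.
So (j₀, k₀) = (-60, 360); general j = -60 + 3t, k = 360 - 17t.
j ≥ 0 ⇒ t ≥ 20; k ≥ 0 ⇒ t ≤ 21. That's 2 values of t.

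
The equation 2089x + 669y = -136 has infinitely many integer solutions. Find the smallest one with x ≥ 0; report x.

gcd(2089, 669) = 1  (2089 = 3*669 + 82, 669 = 8*82 + 13, 82 = 6*13 + 4, 13 = 3*4 + 1, 4 = 4*1).
1 divides -136, so solutions exist.
Back-substituting, 2089*(-155) + 669*(484) = 1.
Scale by -136/1 = -136: (x₀, y₀) = (21080, -65824).
General solution: x = 21080 + 669t, y = -65824 - 2089t for integer t.
x ≥ 0: smallest is 21080 mod 669 = 341 (at t = -31), with y = -1065.

341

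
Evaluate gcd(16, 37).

gcd(37, 16) = 1  (37 = 2×16 + 5, 16 = 3×5 + 1, 5 = 5×1).

1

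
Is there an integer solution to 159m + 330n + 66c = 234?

yes

gcd(330, 159) = 3  (330 = 2*159 + 12, 159 = 13*12 + 3, 12 = 4*3).
gcd(3, 66) = 3.
3 divides 234, so integer solutions exist.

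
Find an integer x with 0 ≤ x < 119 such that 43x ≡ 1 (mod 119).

36

gcd(119, 43):
  119 = 2×43 + 33
  43 = 1×33 + 10
  33 = 3×10 + 3
  10 = 3×3 + 1
  3 = 3×1
so gcd(119, 43) = 1.
Back-substitute for Bézout coefficients:
  1 = 10 - 3×3
  ... = 43×(36) + 119×(-13)
So 43×36 ≡ 1 (mod 119), and 36 mod 119 = 36.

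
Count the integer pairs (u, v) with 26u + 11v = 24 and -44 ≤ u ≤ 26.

6

gcd(26, 11) = 1.
By Bézout, 26·(3) + 11·(-7) = 1.
Particular solution: (6, -12).
General solution: u = 6 + 11t, v = -12 - 26t for integer t.
-44 ≤ 6 + 11t ≤ 26 gives t ∈ [-4, 1], which is 6 values.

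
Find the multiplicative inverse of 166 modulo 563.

gcd(563, 166) = 1.
By Bézout, 166×(-78) + 563×(23) = 1.
So 166×-78 ≡ 1 (mod 563), and -78 mod 563 = 485.

485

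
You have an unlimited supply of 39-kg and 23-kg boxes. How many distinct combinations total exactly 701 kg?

Need nonnegative integers with 39j + 23k = 701.
gcd(39, 23) = 1, and 39·(-10) + 23·(17) = 1.
So (j₀, k₀) = (-7010, 11917); general j = -7010 + 23t, k = 11917 - 39t.
j ≥ 0 ⇒ t ≥ 305; k ≥ 0 ⇒ t ≤ 305. That's 1 value of t.

1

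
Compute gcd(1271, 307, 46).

1

gcd(1271, 307) = 1.
gcd(1, 46) = 1.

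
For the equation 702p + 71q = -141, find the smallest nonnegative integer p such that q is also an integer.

62

gcd(702, 71):
  702 = 9*71 + 63
  71 = 1*63 + 8
  63 = 7*8 + 7
  8 = 1*7 + 1
  7 = 7*1
so gcd(702, 71) = 1.
1 divides -141, so solutions exist.
Back-substitute for Bézout coefficients:
  1 = 8 - 1*7
  ... = 702*(-9) + 71*(89)
Scale by -141/1 = -141: (p₀, q₀) = (1269, -12549).
General solution: p = 1269 + 71t, q = -12549 - 702t for integer t.
p ≥ 0: smallest is 1269 mod 71 = 62 (at t = -17), with q = -615.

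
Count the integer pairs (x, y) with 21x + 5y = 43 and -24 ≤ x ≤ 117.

28

gcd(21, 5) = 1.
By Bézout, 21×(1) + 5×(-4) = 1.
Particular solution: (3, -4).
General solution: x = 3 + 5t, y = -4 - 21t for integer t.
-24 ≤ 3 + 5t ≤ 117 gives t ∈ [-5, 22], which is 28 values.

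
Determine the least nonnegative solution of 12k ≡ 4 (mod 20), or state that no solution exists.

gcd(20, 12) = 4.
4 divides 4, so solutions exist.
By Bézout, 12×(2) + 20×(-1) = 4.
So 12×(2) ≡ 4 (mod 20); multiply by 1: k ≡ 2 (mod 5).
Smallest nonnegative: k = 2 mod 5 = 2.

2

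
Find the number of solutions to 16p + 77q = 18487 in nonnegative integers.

15

gcd(77, 16):
  77 = 4*16 + 13
  16 = 1*13 + 3
  13 = 4*3 + 1
  3 = 3*1
so gcd(77, 16) = 1.
Back-substitute for Bézout coefficients:
  1 = 13 - 4*3
  ... = 16*(-24) + 77*(5)
Scale by 18487: one solution is (-443688, 92435). Reduce p mod 77: (63, 227).
General: p = 63 + 77t, q = 227 - 16t.
p ≥ 0 ⇒ t ≥ 0; q ≥ 0 ⇒ t ≤ 14. So t ∈ [0, 14]: 15 solutions.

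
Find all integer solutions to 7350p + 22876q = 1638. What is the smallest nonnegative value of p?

gcd(22876, 7350) = 14.
14 divides 1638, so solutions exist.
By Bézout, 7350×(-277) + 22876×(89) = 14.
Scale by 1638/14 = 117: (p₀, q₀) = (-32409, 10413).
General solution: p = -32409 + 1634t, q = 10413 - 525t for integer t.
p ≥ 0: smallest is -32409 mod 1634 = 271 (at t = 20), with q = -87.

271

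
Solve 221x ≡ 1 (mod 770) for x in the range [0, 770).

331

gcd(770, 221):
  770 = 3*221 + 107
  221 = 2*107 + 7
  107 = 15*7 + 2
  7 = 3*2 + 1
  2 = 2*1
so gcd(770, 221) = 1.
Back-substitute for Bézout coefficients:
  1 = 7 - 3*2
  ... = 221*(331) + 770*(-95)
So 221*331 ≡ 1 (mod 770), and 331 mod 770 = 331.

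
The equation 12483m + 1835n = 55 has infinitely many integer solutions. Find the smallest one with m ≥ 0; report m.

gcd(12483, 1835) = 1.
1 divides 55, so solutions exist.
By Bézout, 12483·(147) + 1835·(-1000) = 1.
Scale by 55/1 = 55: (m₀, n₀) = (8085, -55000).
General solution: m = 8085 + 1835t, n = -55000 - 12483t for integer t.
m ≥ 0: smallest is 8085 mod 1835 = 745 (at t = -4), with n = -5068.

745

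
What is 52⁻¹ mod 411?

166

gcd(411, 52) = 1.
By Bézout, 52·(166) + 411·(-21) = 1.
So 52·166 ≡ 1 (mod 411), and 166 mod 411 = 166.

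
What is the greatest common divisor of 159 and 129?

3

gcd(159, 129):
  159 = 1*129 + 30
  129 = 4*30 + 9
  30 = 3*9 + 3
  9 = 3*3
so gcd(159, 129) = 3.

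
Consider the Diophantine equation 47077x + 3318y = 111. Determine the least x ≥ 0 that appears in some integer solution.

gcd(47077, 3318):
  47077 = 14·3318 + 625
  3318 = 5·625 + 193
  625 = 3·193 + 46
  193 = 4·46 + 9
  46 = 5·9 + 1
  9 = 9·1
so gcd(47077, 3318) = 1.
1 divides 111, so solutions exist.
Back-substitute for Bézout coefficients:
  1 = 46 - 5·9
  ... = 47077·(361) + 3318·(-5122)
Scale by 111/1 = 111: (x₀, y₀) = (40071, -568542).
General solution: x = 40071 + 3318t, y = -568542 - 47077t for integer t.
x ≥ 0: smallest is 40071 mod 3318 = 255 (at t = -12), with y = -3618.

255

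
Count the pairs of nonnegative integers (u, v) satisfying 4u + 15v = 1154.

gcd(15, 4) = 1  (15 = 3×4 + 3, 4 = 1×3 + 1, 3 = 3×1).
Back-substituting, 4×(4) + 15×(-1) = 1.
Scale by 1154: one solution is (4616, -1154). Reduce u mod 15: (11, 74).
General: u = 11 + 15t, v = 74 - 4t.
u ≥ 0 ⇒ t ≥ 0; v ≥ 0 ⇒ t ≤ 18. So t ∈ [0, 18]: 19 solutions.

19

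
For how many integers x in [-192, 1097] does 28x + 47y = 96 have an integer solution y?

27

gcd(47, 28):
  47 = 1×28 + 19
  28 = 1×19 + 9
  19 = 2×9 + 1
  9 = 9×1
so gcd(47, 28) = 1.
Back-substitute for Bézout coefficients:
  1 = 19 - 2×9
  ... = 28×(-5) + 47×(3)
Scale by 96: particular solution (-480, 288); reduce x mod 47: (37, -20).
General solution: x = 37 + 47t, y = -20 - 28t for integer t.
-192 ≤ 37 + 47t ≤ 1097 gives t ∈ [-4, 22], which is 27 values.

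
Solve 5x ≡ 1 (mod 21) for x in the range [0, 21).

17

gcd(21, 5):
  21 = 4·5 + 1
  5 = 5·1
so gcd(21, 5) = 1.
Back-substitute for Bézout coefficients:
  1 = 21 - 4·5
  ... = 5·(-4) + 21·(1)
So 5·-4 ≡ 1 (mod 21), and -4 mod 21 = 17.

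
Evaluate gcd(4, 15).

gcd(15, 4):
  15 = 3·4 + 3
  4 = 1·3 + 1
  3 = 3·1
so gcd(15, 4) = 1.

1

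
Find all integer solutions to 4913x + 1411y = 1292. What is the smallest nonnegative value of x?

gcd(4913, 1411) = 17  (4913 = 3×1411 + 680, 1411 = 2×680 + 51, 680 = 13×51 + 17, 51 = 3×17).
17 divides 1292, so solutions exist.
Back-substituting, 4913×(27) + 1411×(-94) = 17.
Scale by 1292/17 = 76: (x₀, y₀) = (2052, -7144).
General solution: x = 2052 + 83t, y = -7144 - 289t for integer t.
x ≥ 0: smallest is 2052 mod 83 = 60 (at t = -24), with y = -208.

60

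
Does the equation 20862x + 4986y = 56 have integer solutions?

gcd(20862, 4986) = 18  (20862 = 4×4986 + 918, 4986 = 5×918 + 396, 918 = 2×396 + 126, 396 = 3×126 + 18, 126 = 7×18).
18 does not divide 56 (remainder 2), so no integer solutions.

no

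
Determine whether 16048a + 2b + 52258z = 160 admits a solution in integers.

yes

gcd(16048, 2) = 2.
gcd(2, 52258) = 2.
2 divides 160, so integer solutions exist.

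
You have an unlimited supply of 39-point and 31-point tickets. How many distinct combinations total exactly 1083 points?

1

Need nonnegative integers with 39j + 31k = 1083.
gcd(39, 31) = 1, and 39·(4) + 31·(-5) = 1.
So (j₀, k₀) = (4332, -5415); general j = 4332 + 31t, k = -5415 - 39t.
j ≥ 0 ⇒ t ≥ -139; k ≥ 0 ⇒ t ≤ -139. That's 1 value of t.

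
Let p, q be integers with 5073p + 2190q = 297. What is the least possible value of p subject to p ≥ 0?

gcd(5073, 2190):
  5073 = 2*2190 + 693
  2190 = 3*693 + 111
  693 = 6*111 + 27
  111 = 4*27 + 3
  27 = 9*3
so gcd(5073, 2190) = 3.
3 divides 297, so solutions exist.
Back-substitute for Bézout coefficients:
  3 = 111 - 4*27
  ... = 5073*(-79) + 2190*(183)
Scale by 297/3 = 99: (p₀, q₀) = (-7821, 18117).
General solution: p = -7821 + 730t, q = 18117 - 1691t for integer t.
p ≥ 0: smallest is -7821 mod 730 = 209 (at t = 11), with q = -484.

209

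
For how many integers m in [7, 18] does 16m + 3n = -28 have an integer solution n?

4

gcd(16, 3) = 1.
By Bézout, 16×(1) + 3×(-5) = 1.
Particular solution: (2, -20).
General solution: m = 2 + 3t, n = -20 - 16t for integer t.
7 ≤ 2 + 3t ≤ 18 gives t ∈ [2, 5], which is 4 values.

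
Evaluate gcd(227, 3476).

gcd(3476, 227):
  3476 = 15×227 + 71
  227 = 3×71 + 14
  71 = 5×14 + 1
  14 = 14×1
so gcd(3476, 227) = 1.

1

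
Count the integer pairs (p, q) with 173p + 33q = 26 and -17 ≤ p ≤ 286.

gcd(173, 33):
  173 = 5·33 + 8
  33 = 4·8 + 1
  8 = 8·1
so gcd(173, 33) = 1.
Back-substitute for Bézout coefficients:
  1 = 33 - 4·8
  ... = 173·(-4) + 33·(21)
Scale by 26: particular solution (-104, 546); reduce p mod 33: (28, -146).
General solution: p = 28 + 33t, q = -146 - 173t for integer t.
-17 ≤ 28 + 33t ≤ 286 gives t ∈ [-1, 7], which is 9 values.

9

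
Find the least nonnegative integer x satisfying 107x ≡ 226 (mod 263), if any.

gcd(263, 107):
  263 = 2·107 + 49
  107 = 2·49 + 9
  49 = 5·9 + 4
  9 = 2·4 + 1
  4 = 4·1
so gcd(263, 107) = 1.
1 divides 226, so solutions exist.
Back-substitute for Bézout coefficients:
  1 = 9 - 2·4
  ... = 107·(59) + 263·(-24)
So 107·(59) ≡ 1 (mod 263); multiply by 226: x ≡ 13334 (mod 263).
Smallest nonnegative: x = 13334 mod 263 = 184.

184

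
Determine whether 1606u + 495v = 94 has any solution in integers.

no

gcd(1606, 495) = 11  (1606 = 3×495 + 121, 495 = 4×121 + 11, 121 = 11×11).
11 does not divide 94 (remainder 6), so no integer solutions.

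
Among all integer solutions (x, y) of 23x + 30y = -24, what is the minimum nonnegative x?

gcd(30, 23) = 1.
1 divides -24, so solutions exist.
By Bézout, 23·(-13) + 30·(10) = 1.
Scale by -24/1 = -24: (x₀, y₀) = (312, -240).
General solution: x = 312 + 30t, y = -240 - 23t for integer t.
x ≥ 0: smallest is 312 mod 30 = 12 (at t = -10), with y = -10.

12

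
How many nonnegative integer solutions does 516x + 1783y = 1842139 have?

2

gcd(1783, 516) = 1  (1783 = 3*516 + 235, 516 = 2*235 + 46, 235 = 5*46 + 5, 46 = 9*5 + 1, 5 = 5*1).
Back-substituting, 516*(349) + 1783*(-101) = 1.
Scale by 1842139: one solution is (642906511, -186056039). Reduce x mod 1783: (1286, 661).
General: x = 1286 + 1783t, y = 661 - 516t.
x ≥ 0 ⇒ t ≥ 0; y ≥ 0 ⇒ t ≤ 1. So t ∈ [0, 1]: 2 solutions.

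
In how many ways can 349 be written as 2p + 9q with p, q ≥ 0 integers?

19

gcd(9, 2):
  9 = 4*2 + 1
  2 = 2*1
so gcd(9, 2) = 1.
Back-substitute for Bézout coefficients:
  1 = 9 - 4*2
  ... = 2*(-4) + 9*(1)
Scale by 349: one solution is (-1396, 349). Reduce p mod 9: (8, 37).
General: p = 8 + 9t, q = 37 - 2t.
p ≥ 0 ⇒ t ≥ 0; q ≥ 0 ⇒ t ≤ 18. So t ∈ [0, 18]: 19 solutions.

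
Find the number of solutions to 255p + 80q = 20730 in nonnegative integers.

5

gcd(255, 80) = 5  (255 = 3×80 + 15, 80 = 5×15 + 5, 15 = 3×5).
Back-substituting, 255×(-5) + 80×(16) = 5.
Scale by 4146: one solution is (-20730, 66336). Reduce p mod 16: (6, 240).
General: p = 6 + 16t, q = 240 - 51t.
p ≥ 0 ⇒ t ≥ 0; q ≥ 0 ⇒ t ≤ 4. So t ∈ [0, 4]: 5 solutions.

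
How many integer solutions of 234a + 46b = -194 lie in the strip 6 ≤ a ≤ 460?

gcd(234, 46):
  234 = 5*46 + 4
  46 = 11*4 + 2
  4 = 2*2
so gcd(234, 46) = 2.
Back-substitute for Bézout coefficients:
  2 = 46 - 11*4
  ... = 234*(-11) + 46*(56)
Scale by -97: particular solution (1067, -5432); reduce a mod 23: (9, -50).
General solution: a = 9 + 23t, b = -50 - 117t for integer t.
6 ≤ 9 + 23t ≤ 460 gives t ∈ [0, 19], which is 20 values.

20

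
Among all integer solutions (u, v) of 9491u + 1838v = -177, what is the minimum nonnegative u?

gcd(9491, 1838) = 1.
1 divides -177, so solutions exist.
By Bézout, 9491*(287) + 1838*(-1482) = 1.
Scale by -177/1 = -177: (u₀, v₀) = (-50799, 262314).
General solution: u = -50799 + 1838t, v = 262314 - 9491t for integer t.
u ≥ 0: smallest is -50799 mod 1838 = 665 (at t = 28), with v = -3434.

665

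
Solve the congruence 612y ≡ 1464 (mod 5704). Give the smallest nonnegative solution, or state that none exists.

gcd(5704, 612) = 4.
4 divides 1464, so solutions exist.
By Bézout, 612·(-233) + 5704·(25) = 4.
So 612·(-233) ≡ 4 (mod 5704); multiply by 366: y ≡ -85278 (mod 1426).
Smallest nonnegative: y = -85278 mod 1426 = 282.

282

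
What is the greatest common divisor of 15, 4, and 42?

1

gcd(15, 4) = 1  (15 = 3·4 + 3, 4 = 1·3 + 1, 3 = 3·1).
gcd(1, 42) = 1.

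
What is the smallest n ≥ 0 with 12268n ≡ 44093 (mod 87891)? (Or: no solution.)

gcd(87891, 12268):
  87891 = 7·12268 + 2015
  12268 = 6·2015 + 178
  2015 = 11·178 + 57
  178 = 3·57 + 7
  57 = 8·7 + 1
  7 = 7·1
so gcd(87891, 12268) = 1.
1 divides 44093, so solutions exist.
Back-substitute for Bézout coefficients:
  1 = 57 - 8·7
  ... = 12268·(-12344) + 87891·(1723)
So 12268·(-12344) ≡ 1 (mod 87891); multiply by 44093: n ≡ -544283992 (mod 87891).
Smallest nonnegative: n = -544283992 mod 87891 = 24971.

24971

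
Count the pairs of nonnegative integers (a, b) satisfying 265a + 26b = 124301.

gcd(265, 26) = 1.
By Bézout, 265*(-5) + 26*(51) = 1.
One solution: (25, 4526).
General: a = 25 + 26t, b = 4526 - 265t.
a ≥ 0 ⇒ t ≥ 0; b ≥ 0 ⇒ t ≤ 17. So t ∈ [0, 17]: 18 solutions.

18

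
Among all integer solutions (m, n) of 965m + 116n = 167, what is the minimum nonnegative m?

39

gcd(965, 116):
  965 = 8*116 + 37
  116 = 3*37 + 5
  37 = 7*5 + 2
  5 = 2*2 + 1
  2 = 2*1
so gcd(965, 116) = 1.
1 divides 167, so solutions exist.
Back-substitute for Bézout coefficients:
  1 = 5 - 2*2
  ... = 965*(-47) + 116*(391)
Scale by 167/1 = 167: (m₀, n₀) = (-7849, 65297).
General solution: m = -7849 + 116t, n = 65297 - 965t for integer t.
m ≥ 0: smallest is -7849 mod 116 = 39 (at t = 68), with n = -323.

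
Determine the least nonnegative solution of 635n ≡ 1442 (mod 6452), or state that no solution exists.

4666

gcd(6452, 635):
  6452 = 10×635 + 102
  635 = 6×102 + 23
  102 = 4×23 + 10
  23 = 2×10 + 3
  10 = 3×3 + 1
  3 = 3×1
so gcd(6452, 635) = 1.
1 divides 1442, so solutions exist.
Back-substitute for Bézout coefficients:
  1 = 10 - 3×3
  ... = 635×(-1961) + 6452×(193)
So 635×(-1961) ≡ 1 (mod 6452); multiply by 1442: n ≡ -2827762 (mod 6452).
Smallest nonnegative: n = -2827762 mod 6452 = 4666.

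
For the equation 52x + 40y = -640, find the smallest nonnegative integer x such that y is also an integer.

gcd(52, 40) = 4.
4 divides -640, so solutions exist.
By Bézout, 52·(-3) + 40·(4) = 4.
Scale by -640/4 = -160: (x₀, y₀) = (480, -640).
General solution: x = 480 + 10t, y = -640 - 13t for integer t.
x ≥ 0: smallest is 480 mod 10 = 0 (at t = -48), with y = -16.

0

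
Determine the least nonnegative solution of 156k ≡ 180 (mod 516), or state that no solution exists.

21

gcd(516, 156) = 12  (516 = 3·156 + 48, 156 = 3·48 + 12, 48 = 4·12).
12 divides 180, so solutions exist.
Back-substituting, 156·(10) + 516·(-3) = 12.
So 156·(10) ≡ 12 (mod 516); multiply by 15: k ≡ 150 (mod 43).
Smallest nonnegative: k = 150 mod 43 = 21.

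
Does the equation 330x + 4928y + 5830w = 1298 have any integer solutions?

gcd(4928, 330) = 22  (4928 = 14×330 + 308, 330 = 1×308 + 22, 308 = 14×22).
gcd(22, 5830) = 22.
22 divides 1298, so integer solutions exist.

yes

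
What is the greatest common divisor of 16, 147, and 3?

1

gcd(147, 16) = 1  (147 = 9×16 + 3, 16 = 5×3 + 1, 3 = 3×1).
gcd(1, 3) = 1.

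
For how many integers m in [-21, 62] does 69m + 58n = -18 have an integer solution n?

1

gcd(69, 58) = 1.
By Bézout, 69*(-21) + 58*(25) = 1.
Particular solution: (30, -36).
General solution: m = 30 + 58t, n = -36 - 69t for integer t.
-21 ≤ 30 + 58t ≤ 62 gives t ∈ [0, 0], which is 1 value.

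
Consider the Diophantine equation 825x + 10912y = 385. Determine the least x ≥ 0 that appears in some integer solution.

gcd(10912, 825):
  10912 = 13*825 + 187
  825 = 4*187 + 77
  187 = 2*77 + 33
  77 = 2*33 + 11
  33 = 3*11
so gcd(10912, 825) = 11.
11 divides 385, so solutions exist.
Back-substitute for Bézout coefficients:
  11 = 77 - 2*33
  ... = 825*(291) + 10912*(-22)
Scale by 385/11 = 35: (x₀, y₀) = (10185, -770).
General solution: x = 10185 + 992t, y = -770 - 75t for integer t.
x ≥ 0: smallest is 10185 mod 992 = 265 (at t = -10), with y = -20.

265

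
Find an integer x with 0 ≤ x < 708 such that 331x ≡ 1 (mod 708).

631

gcd(708, 331) = 1  (708 = 2×331 + 46, 331 = 7×46 + 9, 46 = 5×9 + 1, 9 = 9×1).
Back-substituting, 331×(-77) + 708×(36) = 1.
So 331×-77 ≡ 1 (mod 708), and -77 mod 708 = 631.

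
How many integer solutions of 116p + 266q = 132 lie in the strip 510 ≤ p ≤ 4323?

gcd(266, 116):
  266 = 2×116 + 34
  116 = 3×34 + 14
  34 = 2×14 + 6
  14 = 2×6 + 2
  6 = 3×2
so gcd(266, 116) = 2.
Back-substitute for Bézout coefficients:
  2 = 14 - 2×6
  ... = 116×(39) + 266×(-17)
Scale by 66: particular solution (2574, -1122); reduce p mod 133: (47, -20).
General solution: p = 47 + 133t, q = -20 - 58t for integer t.
510 ≤ 47 + 133t ≤ 4323 gives t ∈ [4, 32], which is 29 values.

29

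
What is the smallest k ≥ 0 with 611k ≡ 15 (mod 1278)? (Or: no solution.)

1209

gcd(1278, 611):
  1278 = 2·611 + 56
  611 = 10·56 + 51
  56 = 1·51 + 5
  51 = 10·5 + 1
  5 = 5·1
so gcd(1278, 611) = 1.
1 divides 15, so solutions exist.
Back-substitute for Bézout coefficients:
  1 = 51 - 10·5
  ... = 611·(251) + 1278·(-120)
So 611·(251) ≡ 1 (mod 1278); multiply by 15: k ≡ 3765 (mod 1278).
Smallest nonnegative: k = 3765 mod 1278 = 1209.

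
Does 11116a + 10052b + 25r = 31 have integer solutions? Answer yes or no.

gcd(11116, 10052):
  11116 = 1·10052 + 1064
  10052 = 9·1064 + 476
  1064 = 2·476 + 112
  476 = 4·112 + 28
  112 = 4·28
so gcd(11116, 10052) = 28.
gcd(28, 25) = 1.
1 divides 31, so integer solutions exist.

yes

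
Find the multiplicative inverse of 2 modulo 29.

gcd(29, 2) = 1.
By Bézout, 2*(-14) + 29*(1) = 1.
So 2*-14 ≡ 1 (mod 29), and -14 mod 29 = 15.

15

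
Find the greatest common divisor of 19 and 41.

1

gcd(41, 19):
  41 = 2×19 + 3
  19 = 6×3 + 1
  3 = 3×1
so gcd(41, 19) = 1.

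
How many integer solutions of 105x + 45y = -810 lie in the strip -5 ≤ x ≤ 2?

gcd(105, 45) = 15  (105 = 2*45 + 15, 45 = 3*15).
Back-substituting, 105*(1) + 45*(-2) = 15.
Scale by -54: particular solution (-54, 108); reduce x mod 3: (0, -18).
General solution: x = 0 + 3t, y = -18 - 7t for integer t.
-5 ≤ 0 + 3t ≤ 2 gives t ∈ [-1, 0], which is 2 values.

2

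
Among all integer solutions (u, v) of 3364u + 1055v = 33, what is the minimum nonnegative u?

472

gcd(3364, 1055):
  3364 = 3×1055 + 199
  1055 = 5×199 + 60
  199 = 3×60 + 19
  60 = 3×19 + 3
  19 = 6×3 + 1
  3 = 3×1
so gcd(3364, 1055) = 1.
1 divides 33, so solutions exist.
Back-substitute for Bézout coefficients:
  1 = 19 - 6×3
  ... = 3364×(334) + 1055×(-1065)
Scale by 33/1 = 33: (u₀, v₀) = (11022, -35145).
General solution: u = 11022 + 1055t, v = -35145 - 3364t for integer t.
u ≥ 0: smallest is 11022 mod 1055 = 472 (at t = -10), with v = -1505.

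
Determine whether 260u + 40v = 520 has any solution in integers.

yes

gcd(260, 40) = 20  (260 = 6×40 + 20, 40 = 2×20).
20 divides 520, so integer solutions exist.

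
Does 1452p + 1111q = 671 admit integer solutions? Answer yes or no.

gcd(1452, 1111):
  1452 = 1*1111 + 341
  1111 = 3*341 + 88
  341 = 3*88 + 77
  88 = 1*77 + 11
  77 = 7*11
so gcd(1452, 1111) = 11.
11 divides 671, so integer solutions exist.

yes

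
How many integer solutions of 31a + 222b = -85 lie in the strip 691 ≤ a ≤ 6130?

25

gcd(222, 31) = 1  (222 = 7*31 + 5, 31 = 6*5 + 1, 5 = 5*1).
Back-substituting, 31*(43) + 222*(-6) = 1.
Scale by -85: particular solution (-3655, 510); reduce a mod 222: (119, -17).
General solution: a = 119 + 222t, b = -17 - 31t for integer t.
691 ≤ 119 + 222t ≤ 6130 gives t ∈ [3, 27], which is 25 values.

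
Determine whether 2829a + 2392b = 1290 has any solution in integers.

no

gcd(2829, 2392) = 23.
23 does not divide 1290 (remainder 2), so no integer solutions.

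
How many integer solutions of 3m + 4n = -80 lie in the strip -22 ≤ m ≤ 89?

28

gcd(4, 3) = 1.
By Bézout, 3·(-1) + 4·(1) = 1.
Particular solution: (0, -20).
General solution: m = 0 + 4t, n = -20 - 3t for integer t.
-22 ≤ 0 + 4t ≤ 89 gives t ∈ [-5, 22], which is 28 values.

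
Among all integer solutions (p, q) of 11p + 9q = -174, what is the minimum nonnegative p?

gcd(11, 9):
  11 = 1×9 + 2
  9 = 4×2 + 1
  2 = 2×1
so gcd(11, 9) = 1.
1 divides -174, so solutions exist.
Back-substitute for Bézout coefficients:
  1 = 9 - 4×2
  ... = 11×(-4) + 9×(5)
Scale by -174/1 = -174: (p₀, q₀) = (696, -870).
General solution: p = 696 + 9t, q = -870 - 11t for integer t.
p ≥ 0: smallest is 696 mod 9 = 3 (at t = -77), with q = -23.

3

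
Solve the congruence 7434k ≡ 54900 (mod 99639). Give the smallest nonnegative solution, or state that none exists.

5181

gcd(99639, 7434):
  99639 = 13*7434 + 2997
  7434 = 2*2997 + 1440
  2997 = 2*1440 + 117
  1440 = 12*117 + 36
  117 = 3*36 + 9
  36 = 4*9
so gcd(99639, 7434) = 9.
9 divides 54900, so solutions exist.
Back-substitute for Bézout coefficients:
  9 = 117 - 3*36
  ... = 7434*(-2560) + 99639*(191)
So 7434*(-2560) ≡ 9 (mod 99639); multiply by 6100: k ≡ -15616000 (mod 11071).
Smallest nonnegative: k = -15616000 mod 11071 = 5181.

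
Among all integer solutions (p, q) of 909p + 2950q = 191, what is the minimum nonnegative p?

2749

gcd(2950, 909):
  2950 = 3×909 + 223
  909 = 4×223 + 17
  223 = 13×17 + 2
  17 = 8×2 + 1
  2 = 2×1
so gcd(2950, 909) = 1.
1 divides 191, so solutions exist.
Back-substitute for Bézout coefficients:
  1 = 17 - 8×2
  ... = 909×(1389) + 2950×(-428)
Scale by 191/1 = 191: (p₀, q₀) = (265299, -81748).
General solution: p = 265299 + 2950t, q = -81748 - 909t for integer t.
p ≥ 0: smallest is 265299 mod 2950 = 2749 (at t = -89), with q = -847.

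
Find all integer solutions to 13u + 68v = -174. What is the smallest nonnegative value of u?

gcd(68, 13) = 1  (68 = 5×13 + 3, 13 = 4×3 + 1, 3 = 3×1).
1 divides -174, so solutions exist.
Back-substituting, 13×(21) + 68×(-4) = 1.
Scale by -174/1 = -174: (u₀, v₀) = (-3654, 696).
General solution: u = -3654 + 68t, v = 696 - 13t for integer t.
u ≥ 0: smallest is -3654 mod 68 = 18 (at t = 54), with v = -6.

18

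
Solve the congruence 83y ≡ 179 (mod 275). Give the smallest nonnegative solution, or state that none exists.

gcd(275, 83) = 1.
1 divides 179, so solutions exist.
By Bézout, 83*(-53) + 275*(16) = 1.
So 83*(-53) ≡ 1 (mod 275); multiply by 179: y ≡ -9487 (mod 275).
Smallest nonnegative: y = -9487 mod 275 = 138.

138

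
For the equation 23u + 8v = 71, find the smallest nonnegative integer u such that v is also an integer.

1

gcd(23, 8):
  23 = 2*8 + 7
  8 = 1*7 + 1
  7 = 7*1
so gcd(23, 8) = 1.
1 divides 71, so solutions exist.
Back-substitute for Bézout coefficients:
  1 = 8 - 1*7
  ... = 23*(-1) + 8*(3)
Scale by 71/1 = 71: (u₀, v₀) = (-71, 213).
General solution: u = -71 + 8t, v = 213 - 23t for integer t.
u ≥ 0: smallest is -71 mod 8 = 1 (at t = 9), with v = 6.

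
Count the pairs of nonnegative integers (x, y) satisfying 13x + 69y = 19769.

gcd(69, 13) = 1  (69 = 5×13 + 4, 13 = 3×4 + 1, 4 = 4×1).
Back-substituting, 13×(16) + 69×(-3) = 1.
Scale by 19769: one solution is (316304, -59307). Reduce x mod 69: (8, 285).
General: x = 8 + 69t, y = 285 - 13t.
x ≥ 0 ⇒ t ≥ 0; y ≥ 0 ⇒ t ≤ 21. So t ∈ [0, 21]: 22 solutions.

22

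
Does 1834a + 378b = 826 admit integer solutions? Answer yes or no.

yes

gcd(1834, 378) = 14  (1834 = 4·378 + 322, 378 = 1·322 + 56, 322 = 5·56 + 42, 56 = 1·42 + 14, 42 = 3·14).
14 divides 826, so integer solutions exist.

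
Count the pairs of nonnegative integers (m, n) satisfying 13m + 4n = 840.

17

gcd(13, 4) = 1.
By Bézout, 13×(1) + 4×(-3) = 1.
One solution: (0, 210).
General: m = 0 + 4t, n = 210 - 13t.
m ≥ 0 ⇒ t ≥ 0; n ≥ 0 ⇒ t ≤ 16. So t ∈ [0, 16]: 17 solutions.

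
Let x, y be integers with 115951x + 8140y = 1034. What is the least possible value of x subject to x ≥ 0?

gcd(115951, 8140) = 11.
11 divides 1034, so solutions exist.
By Bézout, 115951×(-139) + 8140×(1980) = 11.
Scale by 1034/11 = 94: (x₀, y₀) = (-13066, 186120).
General solution: x = -13066 + 740t, y = 186120 - 10541t for integer t.
x ≥ 0: smallest is -13066 mod 740 = 254 (at t = 18), with y = -3618.

254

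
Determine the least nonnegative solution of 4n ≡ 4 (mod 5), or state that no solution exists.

1

gcd(5, 4) = 1  (5 = 1·4 + 1, 4 = 4·1).
1 divides 4, so solutions exist.
Back-substituting, 4·(-1) + 5·(1) = 1.
So 4·(-1) ≡ 1 (mod 5); multiply by 4: n ≡ -4 (mod 5).
Smallest nonnegative: n = -4 mod 5 = 1.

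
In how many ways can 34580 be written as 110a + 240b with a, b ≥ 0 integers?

13

gcd(240, 110) = 10.
By Bézout, 110·(11) + 240·(-5) = 10.
One solution: (22, 134).
General: a = 22 + 24t, b = 134 - 11t.
a ≥ 0 ⇒ t ≥ 0; b ≥ 0 ⇒ t ≤ 12. So t ∈ [0, 12]: 13 solutions.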